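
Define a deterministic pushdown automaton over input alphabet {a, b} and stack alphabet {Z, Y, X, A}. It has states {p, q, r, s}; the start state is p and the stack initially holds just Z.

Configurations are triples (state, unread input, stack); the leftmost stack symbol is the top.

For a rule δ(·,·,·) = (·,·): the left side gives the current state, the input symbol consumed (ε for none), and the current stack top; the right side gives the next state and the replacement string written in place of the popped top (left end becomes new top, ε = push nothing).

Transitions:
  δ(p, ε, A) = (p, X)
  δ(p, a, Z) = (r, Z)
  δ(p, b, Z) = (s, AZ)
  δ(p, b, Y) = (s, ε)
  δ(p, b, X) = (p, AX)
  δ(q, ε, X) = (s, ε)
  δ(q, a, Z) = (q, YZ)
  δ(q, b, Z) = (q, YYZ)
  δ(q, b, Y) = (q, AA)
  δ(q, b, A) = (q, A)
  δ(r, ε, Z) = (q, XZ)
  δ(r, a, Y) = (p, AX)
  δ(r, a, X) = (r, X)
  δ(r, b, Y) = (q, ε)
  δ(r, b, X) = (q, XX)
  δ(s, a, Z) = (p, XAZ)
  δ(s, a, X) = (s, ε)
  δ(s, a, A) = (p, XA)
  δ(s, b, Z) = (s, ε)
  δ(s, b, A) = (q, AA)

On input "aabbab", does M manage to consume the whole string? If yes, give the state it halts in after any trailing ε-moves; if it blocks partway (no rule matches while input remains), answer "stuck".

stuck

(p, aabbab, Z) ⊢ (r, abbab, Z) ⊢ (q, abbab, XZ) ⊢ (s, abbab, Z) ⊢ (p, bbab, XAZ) ⊢ (p, bab, AXAZ) ⊢ (p, bab, XXAZ) ⊢ (p, ab, AXXAZ) ⊢ (p, ab, XXXAZ)
No transition for (p, a, top X); M blocks with input ab remaining.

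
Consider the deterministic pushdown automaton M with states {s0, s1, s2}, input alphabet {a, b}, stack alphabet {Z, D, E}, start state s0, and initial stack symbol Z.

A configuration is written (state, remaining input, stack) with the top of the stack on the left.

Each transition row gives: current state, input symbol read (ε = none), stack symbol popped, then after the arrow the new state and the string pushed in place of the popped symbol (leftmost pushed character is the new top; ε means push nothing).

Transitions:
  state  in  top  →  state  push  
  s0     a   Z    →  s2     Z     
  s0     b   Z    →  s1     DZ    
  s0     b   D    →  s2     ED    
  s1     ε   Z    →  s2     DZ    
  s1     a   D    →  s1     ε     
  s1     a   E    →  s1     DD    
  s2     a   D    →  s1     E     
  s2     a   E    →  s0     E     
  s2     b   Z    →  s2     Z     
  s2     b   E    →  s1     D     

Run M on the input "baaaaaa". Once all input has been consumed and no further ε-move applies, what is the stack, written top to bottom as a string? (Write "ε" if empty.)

(s0, baaaaaa, Z)
  read b, top Z: go to s1, push DZ → (s1, aaaaaa, DZ)
  read a, top D: go to s1, push ε → (s1, aaaaa, Z)
  ε-move, top Z: go to s2, push DZ → (s2, aaaaa, DZ)
  read a, top D: go to s1, push E → (s1, aaaa, EZ)
  read a, top E: go to s1, push DD → (s1, aaa, DDZ)
  read a, top D: go to s1, push ε → (s1, aa, DZ)
  read a, top D: go to s1, push ε → (s1, a, Z)
  ε-move, top Z: go to s2, push DZ → (s2, a, DZ)
  read a, top D: go to s1, push E → (s1, ε, EZ)
All input consumed in state s1 with stack EZ.

EZ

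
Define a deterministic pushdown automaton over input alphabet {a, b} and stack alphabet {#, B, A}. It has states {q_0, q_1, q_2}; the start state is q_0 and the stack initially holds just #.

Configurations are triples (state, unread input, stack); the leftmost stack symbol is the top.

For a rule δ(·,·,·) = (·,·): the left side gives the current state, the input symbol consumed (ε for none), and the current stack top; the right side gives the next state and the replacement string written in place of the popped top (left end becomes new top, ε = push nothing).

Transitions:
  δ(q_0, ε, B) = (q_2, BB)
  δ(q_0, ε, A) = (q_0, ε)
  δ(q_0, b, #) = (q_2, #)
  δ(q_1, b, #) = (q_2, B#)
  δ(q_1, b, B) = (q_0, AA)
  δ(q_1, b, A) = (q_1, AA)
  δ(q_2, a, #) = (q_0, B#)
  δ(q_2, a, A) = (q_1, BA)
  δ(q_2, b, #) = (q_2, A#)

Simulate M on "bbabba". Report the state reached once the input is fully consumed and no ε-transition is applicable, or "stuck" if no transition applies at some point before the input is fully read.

(q_0, bbabba, #)
  read b, top #: go to q_2, push # → (q_2, babba, #)
  read b, top #: go to q_2, push A# → (q_2, abba, A#)
  read a, top A: go to q_1, push BA → (q_1, bba, BA#)
  read b, top B: go to q_0, push AA → (q_0, ba, AAA#)
  ε-move, top A: go to q_0, push ε → (q_0, ba, AA#)
  ε-move, top A: go to q_0, push ε → (q_0, ba, A#)
  ε-move, top A: go to q_0, push ε → (q_0, ba, #)
  read b, top #: go to q_2, push # → (q_2, a, #)
  read a, top #: go to q_0, push B# → (q_0, ε, B#)
  ε-move, top B: go to q_2, push BB → (q_2, ε, BB#)
All input consumed; M is in state q_2.

q_2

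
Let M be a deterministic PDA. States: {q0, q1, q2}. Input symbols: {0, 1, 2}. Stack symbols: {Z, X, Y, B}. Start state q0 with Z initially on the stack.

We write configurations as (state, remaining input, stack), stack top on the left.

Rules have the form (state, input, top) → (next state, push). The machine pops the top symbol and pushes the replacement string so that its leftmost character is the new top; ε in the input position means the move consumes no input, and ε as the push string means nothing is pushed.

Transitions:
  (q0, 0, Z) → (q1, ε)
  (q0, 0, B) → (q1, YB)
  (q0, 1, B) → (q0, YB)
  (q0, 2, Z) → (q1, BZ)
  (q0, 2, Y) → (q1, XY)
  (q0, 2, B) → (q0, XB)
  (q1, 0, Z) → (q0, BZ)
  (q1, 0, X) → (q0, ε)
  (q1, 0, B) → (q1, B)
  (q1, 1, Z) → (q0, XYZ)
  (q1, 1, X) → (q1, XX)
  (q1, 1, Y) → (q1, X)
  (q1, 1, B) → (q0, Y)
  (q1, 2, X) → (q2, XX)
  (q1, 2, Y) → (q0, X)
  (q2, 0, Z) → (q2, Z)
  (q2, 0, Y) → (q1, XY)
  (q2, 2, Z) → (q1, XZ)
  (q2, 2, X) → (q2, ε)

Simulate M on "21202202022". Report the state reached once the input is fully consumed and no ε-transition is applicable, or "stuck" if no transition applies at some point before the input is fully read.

(q0, 21202202022, Z) ⊢ (q1, 1202202022, BZ) ⊢ (q0, 202202022, YZ) ⊢ (q1, 02202022, XYZ) ⊢ (q0, 2202022, YZ) ⊢ (q1, 202022, XYZ) ⊢ (q2, 02022, XXYZ)
No transition for (q2, 0, top X); M blocks with input 02022 remaining.

stuck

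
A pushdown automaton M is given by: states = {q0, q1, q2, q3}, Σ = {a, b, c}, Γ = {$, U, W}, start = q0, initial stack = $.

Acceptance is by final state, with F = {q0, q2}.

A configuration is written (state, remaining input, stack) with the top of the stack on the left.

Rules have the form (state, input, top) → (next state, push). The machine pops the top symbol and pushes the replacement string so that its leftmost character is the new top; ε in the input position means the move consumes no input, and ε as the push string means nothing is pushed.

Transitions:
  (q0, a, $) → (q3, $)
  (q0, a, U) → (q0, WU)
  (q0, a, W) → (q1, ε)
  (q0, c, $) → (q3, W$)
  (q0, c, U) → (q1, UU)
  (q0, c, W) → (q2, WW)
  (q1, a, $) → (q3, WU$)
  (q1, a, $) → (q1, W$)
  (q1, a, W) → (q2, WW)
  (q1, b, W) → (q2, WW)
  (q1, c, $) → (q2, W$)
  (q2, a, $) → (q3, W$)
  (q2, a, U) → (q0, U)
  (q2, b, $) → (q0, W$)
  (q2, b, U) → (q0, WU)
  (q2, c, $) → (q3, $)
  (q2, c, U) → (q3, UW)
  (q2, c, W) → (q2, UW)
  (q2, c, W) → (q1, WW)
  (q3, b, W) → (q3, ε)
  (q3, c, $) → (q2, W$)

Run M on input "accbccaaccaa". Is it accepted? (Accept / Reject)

Accept

One accepting computation: (q0, accbccaaccaa, $) ⊢ (q3, ccbccaaccaa, $) ⊢ (q2, cbccaaccaa, W$) ⊢ (q2, bccaaccaa, UW$) ⊢ (q0, ccaaccaa, WUW$) ⊢ (q2, caaccaa, WWUW$) ⊢ (q2, aaccaa, UWWUW$) ⊢ (q0, accaa, UWWUW$) ⊢ (q0, ccaa, WUWWUW$) ⊢ (q2, caa, WWUWWUW$) ⊢ (q2, aa, UWWUWWUW$) ⊢ (q0, a, UWWUWWUW$) ⊢ (q0, ε, WUWWUWWUW$)
All input consumed and state q0 ∈ F.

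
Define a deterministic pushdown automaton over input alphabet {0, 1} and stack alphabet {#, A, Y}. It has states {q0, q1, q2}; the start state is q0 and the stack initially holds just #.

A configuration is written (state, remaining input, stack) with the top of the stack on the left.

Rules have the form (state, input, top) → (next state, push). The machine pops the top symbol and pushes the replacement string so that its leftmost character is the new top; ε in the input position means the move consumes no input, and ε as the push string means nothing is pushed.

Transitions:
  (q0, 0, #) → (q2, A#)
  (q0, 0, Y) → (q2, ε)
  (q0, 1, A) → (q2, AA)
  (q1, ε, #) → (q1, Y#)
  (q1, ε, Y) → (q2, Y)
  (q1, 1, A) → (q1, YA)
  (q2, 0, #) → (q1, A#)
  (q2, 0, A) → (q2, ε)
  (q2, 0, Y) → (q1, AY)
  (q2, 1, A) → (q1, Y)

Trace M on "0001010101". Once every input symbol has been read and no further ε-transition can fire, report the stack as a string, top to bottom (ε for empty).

YAYAYAYA#

(q0, 0001010101, #)
  read 0, top #: go to q2, push A# → (q2, 001010101, A#)
  read 0, top A: go to q2, push ε → (q2, 01010101, #)
  read 0, top #: go to q1, push A# → (q1, 1010101, A#)
  read 1, top A: go to q1, push YA → (q1, 010101, YA#)
  ε-move, top Y: go to q2, push Y → (q2, 010101, YA#)
  read 0, top Y: go to q1, push AY → (q1, 10101, AYA#)
  read 1, top A: go to q1, push YA → (q1, 0101, YAYA#)
  ε-move, top Y: go to q2, push Y → (q2, 0101, YAYA#)
  read 0, top Y: go to q1, push AY → (q1, 101, AYAYA#)
  read 1, top A: go to q1, push YA → (q1, 01, YAYAYA#)
  ε-move, top Y: go to q2, push Y → (q2, 01, YAYAYA#)
  read 0, top Y: go to q1, push AY → (q1, 1, AYAYAYA#)
  read 1, top A: go to q1, push YA → (q1, ε, YAYAYAYA#)
  ε-move, top Y: go to q2, push Y → (q2, ε, YAYAYAYA#)
All input consumed in state q2 with stack YAYAYAYA#.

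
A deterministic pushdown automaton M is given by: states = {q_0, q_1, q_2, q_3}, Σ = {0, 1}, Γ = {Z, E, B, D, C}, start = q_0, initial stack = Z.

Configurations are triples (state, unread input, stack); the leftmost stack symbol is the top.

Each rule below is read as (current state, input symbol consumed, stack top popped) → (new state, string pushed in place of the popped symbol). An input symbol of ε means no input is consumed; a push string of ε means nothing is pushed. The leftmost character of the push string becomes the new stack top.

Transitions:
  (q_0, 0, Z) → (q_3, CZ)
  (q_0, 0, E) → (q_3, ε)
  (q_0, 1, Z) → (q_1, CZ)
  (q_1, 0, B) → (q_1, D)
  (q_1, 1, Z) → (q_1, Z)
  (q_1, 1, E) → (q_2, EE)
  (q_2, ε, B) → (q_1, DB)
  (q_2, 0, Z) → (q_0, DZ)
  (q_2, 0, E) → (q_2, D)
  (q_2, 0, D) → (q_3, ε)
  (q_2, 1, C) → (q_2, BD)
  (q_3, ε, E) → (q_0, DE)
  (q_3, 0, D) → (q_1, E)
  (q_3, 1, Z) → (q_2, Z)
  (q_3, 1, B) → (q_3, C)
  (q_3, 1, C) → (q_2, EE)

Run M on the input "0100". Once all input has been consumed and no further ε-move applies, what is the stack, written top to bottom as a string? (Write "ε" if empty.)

DEZ

(q_0, 0100, Z) ⊢ (q_3, 100, CZ) ⊢ (q_2, 00, EEZ) ⊢ (q_2, 0, DEZ) ⊢ (q_3, ε, EZ) ⊢ (q_0, ε, DEZ)
All input consumed in state q_0 with stack DEZ.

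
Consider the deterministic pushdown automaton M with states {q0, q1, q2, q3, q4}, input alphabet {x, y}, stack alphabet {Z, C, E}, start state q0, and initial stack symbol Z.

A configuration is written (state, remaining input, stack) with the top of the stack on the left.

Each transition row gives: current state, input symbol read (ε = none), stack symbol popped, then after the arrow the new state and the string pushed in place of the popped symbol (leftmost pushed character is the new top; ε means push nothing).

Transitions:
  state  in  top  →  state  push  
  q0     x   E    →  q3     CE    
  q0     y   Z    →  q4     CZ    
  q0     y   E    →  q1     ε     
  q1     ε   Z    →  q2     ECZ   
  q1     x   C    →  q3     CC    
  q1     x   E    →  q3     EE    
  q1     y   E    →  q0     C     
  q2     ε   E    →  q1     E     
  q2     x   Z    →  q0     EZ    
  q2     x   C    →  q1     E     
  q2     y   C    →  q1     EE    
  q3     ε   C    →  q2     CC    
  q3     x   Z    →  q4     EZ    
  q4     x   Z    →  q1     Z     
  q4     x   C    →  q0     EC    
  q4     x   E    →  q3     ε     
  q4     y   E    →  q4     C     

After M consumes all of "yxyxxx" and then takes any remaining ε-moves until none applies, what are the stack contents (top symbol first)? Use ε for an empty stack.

EECCZ

(q0, yxyxxx, Z) ⊢ (q4, xyxxx, CZ) ⊢ (q0, yxxx, ECZ) ⊢ (q1, xxx, CZ) ⊢ (q3, xx, CCZ) ⊢ (q2, xx, CCCZ) ⊢ (q1, x, ECCZ) ⊢ (q3, ε, EECCZ)
All input consumed in state q3 with stack EECCZ.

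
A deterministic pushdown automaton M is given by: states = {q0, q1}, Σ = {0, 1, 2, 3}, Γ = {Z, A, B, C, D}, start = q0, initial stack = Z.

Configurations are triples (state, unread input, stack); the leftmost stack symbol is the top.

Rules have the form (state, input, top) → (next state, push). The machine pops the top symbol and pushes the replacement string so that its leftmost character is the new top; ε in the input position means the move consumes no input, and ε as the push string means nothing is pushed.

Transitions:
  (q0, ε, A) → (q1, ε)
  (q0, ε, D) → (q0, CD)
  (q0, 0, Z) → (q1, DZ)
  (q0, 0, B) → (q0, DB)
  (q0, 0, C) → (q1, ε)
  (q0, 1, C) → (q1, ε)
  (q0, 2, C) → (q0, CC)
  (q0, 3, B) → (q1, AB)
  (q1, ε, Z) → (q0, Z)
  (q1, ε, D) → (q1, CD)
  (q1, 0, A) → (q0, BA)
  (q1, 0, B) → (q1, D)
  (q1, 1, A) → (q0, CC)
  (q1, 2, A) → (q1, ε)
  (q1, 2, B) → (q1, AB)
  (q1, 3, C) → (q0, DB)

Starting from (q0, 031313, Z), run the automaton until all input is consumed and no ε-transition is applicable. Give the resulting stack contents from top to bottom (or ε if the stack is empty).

CDBDBDBDZ

(q0, 031313, Z)
  read 0, top Z: go to q1, push DZ → (q1, 31313, DZ)
  ε-move, top D: go to q1, push CD → (q1, 31313, CDZ)
  read 3, top C: go to q0, push DB → (q0, 1313, DBDZ)
  ε-move, top D: go to q0, push CD → (q0, 1313, CDBDZ)
  read 1, top C: go to q1, push ε → (q1, 313, DBDZ)
  ε-move, top D: go to q1, push CD → (q1, 313, CDBDZ)
  read 3, top C: go to q0, push DB → (q0, 13, DBDBDZ)
  ε-move, top D: go to q0, push CD → (q0, 13, CDBDBDZ)
  read 1, top C: go to q1, push ε → (q1, 3, DBDBDZ)
  ε-move, top D: go to q1, push CD → (q1, 3, CDBDBDZ)
  read 3, top C: go to q0, push DB → (q0, ε, DBDBDBDZ)
  ε-move, top D: go to q0, push CD → (q0, ε, CDBDBDBDZ)
All input consumed in state q0 with stack CDBDBDBDZ.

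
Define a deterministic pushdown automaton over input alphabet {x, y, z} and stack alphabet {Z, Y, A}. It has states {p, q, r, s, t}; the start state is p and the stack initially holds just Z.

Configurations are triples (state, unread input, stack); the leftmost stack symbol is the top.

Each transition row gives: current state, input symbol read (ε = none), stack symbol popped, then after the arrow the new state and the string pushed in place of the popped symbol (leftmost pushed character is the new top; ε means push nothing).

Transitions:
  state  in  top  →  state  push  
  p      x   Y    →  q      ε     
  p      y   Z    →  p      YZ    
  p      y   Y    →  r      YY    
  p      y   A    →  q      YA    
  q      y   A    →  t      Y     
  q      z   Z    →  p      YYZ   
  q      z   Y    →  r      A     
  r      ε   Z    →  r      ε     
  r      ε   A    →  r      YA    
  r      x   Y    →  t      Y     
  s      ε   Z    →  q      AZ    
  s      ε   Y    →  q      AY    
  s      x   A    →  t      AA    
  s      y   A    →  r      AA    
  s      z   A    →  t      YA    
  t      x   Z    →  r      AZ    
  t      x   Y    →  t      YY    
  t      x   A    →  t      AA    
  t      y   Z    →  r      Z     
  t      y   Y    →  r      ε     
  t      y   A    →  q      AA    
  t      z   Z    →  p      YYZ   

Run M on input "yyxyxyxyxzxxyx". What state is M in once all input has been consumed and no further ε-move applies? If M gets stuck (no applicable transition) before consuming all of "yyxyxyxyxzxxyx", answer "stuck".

stuck

(p, yyxyxyxyxzxxyx, Z)
  read y, top Z: go to p, push YZ → (p, yxyxyxyxzxxyx, YZ)
  read y, top Y: go to r, push YY → (r, xyxyxyxzxxyx, YYZ)
  read x, top Y: go to t, push Y → (t, yxyxyxzxxyx, YYZ)
  read y, top Y: go to r, push ε → (r, xyxyxzxxyx, YZ)
  read x, top Y: go to t, push Y → (t, yxyxzxxyx, YZ)
  read y, top Y: go to r, push ε → (r, xyxzxxyx, Z)
  ε-move, top Z: go to r, push ε → (r, xyxzxxyx, ε)
No transition for (r, x, top ε); M blocks with input xyxzxxyx remaining.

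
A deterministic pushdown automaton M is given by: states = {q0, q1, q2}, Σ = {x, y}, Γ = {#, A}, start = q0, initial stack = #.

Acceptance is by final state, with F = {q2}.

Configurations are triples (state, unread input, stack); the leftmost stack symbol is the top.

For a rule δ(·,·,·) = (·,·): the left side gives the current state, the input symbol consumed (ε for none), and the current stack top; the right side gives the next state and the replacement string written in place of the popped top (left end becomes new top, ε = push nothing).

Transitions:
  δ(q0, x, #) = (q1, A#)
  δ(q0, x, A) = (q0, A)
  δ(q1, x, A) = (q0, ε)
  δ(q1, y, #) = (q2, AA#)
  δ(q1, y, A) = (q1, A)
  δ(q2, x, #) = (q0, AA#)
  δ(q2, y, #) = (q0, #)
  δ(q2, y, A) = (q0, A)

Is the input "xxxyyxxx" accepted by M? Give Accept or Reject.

Reject

(q0, xxxyyxxx, #) ⊢ (q1, xxyyxxx, A#) ⊢ (q0, xyyxxx, #) ⊢ (q1, yyxxx, A#) ⊢ (q1, yxxx, A#) ⊢ (q1, xxx, A#) ⊢ (q0, xx, #) ⊢ (q1, x, A#) ⊢ (q0, ε, #)
All input consumed; state q0 ∉ F and no further ε-move applies.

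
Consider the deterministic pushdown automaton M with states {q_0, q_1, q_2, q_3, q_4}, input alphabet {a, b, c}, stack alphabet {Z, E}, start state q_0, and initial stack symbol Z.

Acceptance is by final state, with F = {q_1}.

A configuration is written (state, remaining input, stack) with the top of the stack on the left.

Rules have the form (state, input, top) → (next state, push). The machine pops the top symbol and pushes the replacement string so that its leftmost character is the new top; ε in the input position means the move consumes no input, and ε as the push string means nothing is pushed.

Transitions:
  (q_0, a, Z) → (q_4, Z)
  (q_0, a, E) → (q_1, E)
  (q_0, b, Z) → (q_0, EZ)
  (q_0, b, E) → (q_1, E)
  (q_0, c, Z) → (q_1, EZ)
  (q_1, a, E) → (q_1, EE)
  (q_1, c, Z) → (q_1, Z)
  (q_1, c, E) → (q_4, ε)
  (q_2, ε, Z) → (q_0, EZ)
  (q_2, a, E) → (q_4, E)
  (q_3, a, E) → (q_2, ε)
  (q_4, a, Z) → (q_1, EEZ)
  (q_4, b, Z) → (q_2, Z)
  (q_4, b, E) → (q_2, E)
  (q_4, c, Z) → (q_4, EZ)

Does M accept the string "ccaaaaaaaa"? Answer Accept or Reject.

(q_0, ccaaaaaaaa, Z) ⊢ (q_1, caaaaaaaa, EZ) ⊢ (q_4, aaaaaaaa, Z) ⊢ (q_1, aaaaaaa, EEZ) ⊢ (q_1, aaaaaa, EEEZ) ⊢ (q_1, aaaaa, EEEEZ) ⊢ (q_1, aaaa, EEEEEZ) ⊢ (q_1, aaa, EEEEEEZ) ⊢ (q_1, aa, EEEEEEEZ) ⊢ (q_1, a, EEEEEEEEZ) ⊢ (q_1, ε, EEEEEEEEEZ)
All input consumed; state q_1 ∈ F.

Accept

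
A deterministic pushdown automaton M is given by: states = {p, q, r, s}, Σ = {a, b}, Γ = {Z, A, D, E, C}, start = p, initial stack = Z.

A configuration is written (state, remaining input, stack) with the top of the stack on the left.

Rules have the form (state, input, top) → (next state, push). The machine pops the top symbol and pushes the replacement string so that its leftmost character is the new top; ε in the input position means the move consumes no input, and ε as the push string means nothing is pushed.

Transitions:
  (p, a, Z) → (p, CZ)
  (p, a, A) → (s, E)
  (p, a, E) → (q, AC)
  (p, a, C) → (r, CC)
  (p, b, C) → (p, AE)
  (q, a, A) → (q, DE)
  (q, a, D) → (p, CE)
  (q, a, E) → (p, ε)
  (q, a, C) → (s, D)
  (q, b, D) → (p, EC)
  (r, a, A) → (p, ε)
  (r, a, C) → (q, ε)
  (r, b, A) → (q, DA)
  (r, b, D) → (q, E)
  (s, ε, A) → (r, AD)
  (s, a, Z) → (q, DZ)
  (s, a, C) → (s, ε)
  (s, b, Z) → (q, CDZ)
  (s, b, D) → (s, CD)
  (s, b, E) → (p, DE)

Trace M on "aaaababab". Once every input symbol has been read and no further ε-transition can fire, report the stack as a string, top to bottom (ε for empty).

(p, aaaababab, Z)
  read a, top Z: go to p, push CZ → (p, aaababab, CZ)
  read a, top C: go to r, push CC → (r, aababab, CCZ)
  read a, top C: go to q, push ε → (q, ababab, CZ)
  read a, top C: go to s, push D → (s, babab, DZ)
  read b, top D: go to s, push CD → (s, abab, CDZ)
  read a, top C: go to s, push ε → (s, bab, DZ)
  read b, top D: go to s, push CD → (s, ab, CDZ)
  read a, top C: go to s, push ε → (s, b, DZ)
  read b, top D: go to s, push CD → (s, ε, CDZ)
All input consumed in state s with stack CDZ.

CDZ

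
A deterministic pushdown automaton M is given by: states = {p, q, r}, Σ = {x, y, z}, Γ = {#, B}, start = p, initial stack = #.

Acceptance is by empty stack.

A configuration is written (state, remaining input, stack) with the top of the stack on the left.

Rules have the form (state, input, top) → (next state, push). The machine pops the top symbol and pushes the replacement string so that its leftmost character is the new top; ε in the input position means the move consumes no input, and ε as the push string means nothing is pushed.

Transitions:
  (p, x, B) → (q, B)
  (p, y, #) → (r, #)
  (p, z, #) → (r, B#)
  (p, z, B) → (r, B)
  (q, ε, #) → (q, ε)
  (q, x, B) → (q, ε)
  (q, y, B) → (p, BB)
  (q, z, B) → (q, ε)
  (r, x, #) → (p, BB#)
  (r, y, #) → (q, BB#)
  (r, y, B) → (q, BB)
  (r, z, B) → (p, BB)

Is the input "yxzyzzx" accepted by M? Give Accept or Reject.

Accept

(p, yxzyzzx, #)
  read y, top #: go to r, push # → (r, xzyzzx, #)
  read x, top #: go to p, push BB# → (p, zyzzx, BB#)
  read z, top B: go to r, push B → (r, yzzx, BB#)
  read y, top B: go to q, push BB → (q, zzx, BBB#)
  read z, top B: go to q, push ε → (q, zx, BB#)
  read z, top B: go to q, push ε → (q, x, B#)
  read x, top B: go to q, push ε → (q, ε, #)
  ε-move, top #: go to q, push ε → (q, ε, ε)
All input consumed and the stack is empty.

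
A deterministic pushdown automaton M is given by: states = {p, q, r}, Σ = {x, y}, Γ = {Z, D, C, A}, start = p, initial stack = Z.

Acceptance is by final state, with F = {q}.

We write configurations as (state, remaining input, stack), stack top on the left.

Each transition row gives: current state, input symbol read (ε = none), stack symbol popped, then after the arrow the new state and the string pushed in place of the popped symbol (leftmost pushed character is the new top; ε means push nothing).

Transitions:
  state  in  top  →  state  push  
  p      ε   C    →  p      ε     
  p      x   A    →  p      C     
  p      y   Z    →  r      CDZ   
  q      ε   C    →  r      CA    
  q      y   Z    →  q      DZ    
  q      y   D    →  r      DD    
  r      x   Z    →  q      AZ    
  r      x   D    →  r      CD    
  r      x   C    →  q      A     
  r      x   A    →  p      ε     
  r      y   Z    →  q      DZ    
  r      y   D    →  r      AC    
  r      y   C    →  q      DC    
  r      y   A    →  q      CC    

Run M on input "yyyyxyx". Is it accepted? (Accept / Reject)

Reject

(p, yyyyxyx, Z)
  read y, top Z: go to r, push CDZ → (r, yyyxyx, CDZ)
  read y, top C: go to q, push DC → (q, yyxyx, DCDZ)
  read y, top D: go to r, push DD → (r, yxyx, DDCDZ)
  read y, top D: go to r, push AC → (r, xyx, ACDCDZ)
  read x, top A: go to p, push ε → (p, yx, CDCDZ)
  ε-move, top C: go to p, push ε → (p, yx, DCDZ)
No transition applies at (p, yx, DCDZ); input not fully consumed.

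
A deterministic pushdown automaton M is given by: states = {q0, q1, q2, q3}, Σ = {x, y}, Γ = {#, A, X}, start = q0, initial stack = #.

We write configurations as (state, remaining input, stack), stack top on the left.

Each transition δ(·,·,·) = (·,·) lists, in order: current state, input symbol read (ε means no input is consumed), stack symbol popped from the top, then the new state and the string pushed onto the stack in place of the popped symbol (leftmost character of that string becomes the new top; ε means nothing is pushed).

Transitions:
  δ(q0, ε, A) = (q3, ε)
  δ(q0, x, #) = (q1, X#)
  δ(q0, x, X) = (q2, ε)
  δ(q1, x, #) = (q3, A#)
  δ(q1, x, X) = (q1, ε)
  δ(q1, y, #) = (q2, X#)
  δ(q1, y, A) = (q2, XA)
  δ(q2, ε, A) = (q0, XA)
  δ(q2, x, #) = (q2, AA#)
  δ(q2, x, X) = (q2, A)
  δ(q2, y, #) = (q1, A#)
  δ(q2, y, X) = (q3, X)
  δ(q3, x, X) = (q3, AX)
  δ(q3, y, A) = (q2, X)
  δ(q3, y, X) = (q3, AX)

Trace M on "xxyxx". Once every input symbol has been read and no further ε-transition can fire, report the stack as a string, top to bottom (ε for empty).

(q0, xxyxx, #) ⊢ (q1, xyxx, X#) ⊢ (q1, yxx, #) ⊢ (q2, xx, X#) ⊢ (q2, x, A#) ⊢ (q0, x, XA#) ⊢ (q2, ε, A#) ⊢ (q0, ε, XA#)
All input consumed in state q0 with stack XA#.

XA#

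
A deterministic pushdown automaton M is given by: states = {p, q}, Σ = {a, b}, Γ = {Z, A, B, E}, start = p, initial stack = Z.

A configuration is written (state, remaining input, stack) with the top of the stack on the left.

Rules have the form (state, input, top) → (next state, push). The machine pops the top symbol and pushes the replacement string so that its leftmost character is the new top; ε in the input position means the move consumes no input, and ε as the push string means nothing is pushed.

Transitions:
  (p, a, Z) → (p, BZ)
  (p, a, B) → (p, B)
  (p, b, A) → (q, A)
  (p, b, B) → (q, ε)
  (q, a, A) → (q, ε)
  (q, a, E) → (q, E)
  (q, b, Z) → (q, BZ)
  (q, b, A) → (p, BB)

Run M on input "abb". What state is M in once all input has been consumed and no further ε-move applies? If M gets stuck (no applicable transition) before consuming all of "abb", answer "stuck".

(p, abb, Z)
  read a, top Z: go to p, push BZ → (p, bb, BZ)
  read b, top B: go to q, push ε → (q, b, Z)
  read b, top Z: go to q, push BZ → (q, ε, BZ)
All input consumed; M is in state q.

q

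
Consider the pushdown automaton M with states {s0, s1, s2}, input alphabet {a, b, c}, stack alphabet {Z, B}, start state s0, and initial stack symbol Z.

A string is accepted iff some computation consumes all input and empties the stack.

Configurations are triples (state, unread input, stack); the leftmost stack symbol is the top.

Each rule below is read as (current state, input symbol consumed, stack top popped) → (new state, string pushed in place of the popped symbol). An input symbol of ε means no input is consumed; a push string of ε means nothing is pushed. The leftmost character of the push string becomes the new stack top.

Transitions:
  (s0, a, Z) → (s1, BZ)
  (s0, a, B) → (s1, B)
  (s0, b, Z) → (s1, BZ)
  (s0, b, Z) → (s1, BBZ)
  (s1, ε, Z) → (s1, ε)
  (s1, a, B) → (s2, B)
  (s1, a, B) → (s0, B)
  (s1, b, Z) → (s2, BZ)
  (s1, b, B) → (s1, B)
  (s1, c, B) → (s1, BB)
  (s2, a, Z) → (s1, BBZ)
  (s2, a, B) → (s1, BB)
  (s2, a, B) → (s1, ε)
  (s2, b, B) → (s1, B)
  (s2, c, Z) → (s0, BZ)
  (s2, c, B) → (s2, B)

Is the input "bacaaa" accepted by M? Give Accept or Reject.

Accept

One accepting computation: (s0, bacaaa, Z) ⊢ (s1, acaaa, BBZ) ⊢ (s2, caaa, BBZ) ⊢ (s2, aaa, BBZ) ⊢ (s1, aa, BZ) ⊢ (s2, a, BZ) ⊢ (s1, ε, Z) ⊢ (s1, ε, ε)
All input consumed and the stack is empty.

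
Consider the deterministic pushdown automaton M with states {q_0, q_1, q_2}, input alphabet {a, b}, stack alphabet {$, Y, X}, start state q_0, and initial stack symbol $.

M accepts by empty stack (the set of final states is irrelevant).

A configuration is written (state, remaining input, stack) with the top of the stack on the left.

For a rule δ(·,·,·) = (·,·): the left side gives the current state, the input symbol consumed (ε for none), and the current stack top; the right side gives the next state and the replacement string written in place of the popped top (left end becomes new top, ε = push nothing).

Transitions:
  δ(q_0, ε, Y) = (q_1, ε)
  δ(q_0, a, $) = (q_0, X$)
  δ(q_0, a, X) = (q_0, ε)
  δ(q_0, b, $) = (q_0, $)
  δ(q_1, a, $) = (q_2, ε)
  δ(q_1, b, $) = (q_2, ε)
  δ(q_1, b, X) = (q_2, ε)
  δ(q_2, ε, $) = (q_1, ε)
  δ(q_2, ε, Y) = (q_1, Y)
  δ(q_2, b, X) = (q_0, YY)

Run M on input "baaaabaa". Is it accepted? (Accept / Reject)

Reject

(q_0, baaaabaa, $)
  read b, top $: go to q_0, push $ → (q_0, aaaabaa, $)
  read a, top $: go to q_0, push X$ → (q_0, aaabaa, X$)
  read a, top X: go to q_0, push ε → (q_0, aabaa, $)
  read a, top $: go to q_0, push X$ → (q_0, abaa, X$)
  read a, top X: go to q_0, push ε → (q_0, baa, $)
  read b, top $: go to q_0, push $ → (q_0, aa, $)
  read a, top $: go to q_0, push X$ → (q_0, a, X$)
  read a, top X: go to q_0, push ε → (q_0, ε, $)
All input consumed; stack is $, not empty, and no further ε-move applies.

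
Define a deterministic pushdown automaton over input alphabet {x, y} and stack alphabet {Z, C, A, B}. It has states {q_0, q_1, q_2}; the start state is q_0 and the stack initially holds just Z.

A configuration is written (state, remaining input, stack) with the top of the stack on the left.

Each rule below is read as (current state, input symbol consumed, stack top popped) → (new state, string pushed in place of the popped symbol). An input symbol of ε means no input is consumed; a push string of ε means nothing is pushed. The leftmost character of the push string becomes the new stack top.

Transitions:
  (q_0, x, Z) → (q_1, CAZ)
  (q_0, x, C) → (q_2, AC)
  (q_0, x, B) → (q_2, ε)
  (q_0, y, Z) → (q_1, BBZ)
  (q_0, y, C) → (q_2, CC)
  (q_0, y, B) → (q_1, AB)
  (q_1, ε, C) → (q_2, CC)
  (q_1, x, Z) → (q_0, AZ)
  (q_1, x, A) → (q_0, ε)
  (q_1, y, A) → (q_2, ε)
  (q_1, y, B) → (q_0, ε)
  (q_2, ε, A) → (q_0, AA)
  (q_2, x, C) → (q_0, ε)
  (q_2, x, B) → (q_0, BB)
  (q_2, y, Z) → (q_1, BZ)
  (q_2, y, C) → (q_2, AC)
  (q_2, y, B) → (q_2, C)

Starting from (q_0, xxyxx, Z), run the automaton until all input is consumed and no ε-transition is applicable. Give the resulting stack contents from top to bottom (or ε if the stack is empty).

AACAZ

(q_0, xxyxx, Z)
  read x, top Z: go to q_1, push CAZ → (q_1, xyxx, CAZ)
  ε-move, top C: go to q_2, push CC → (q_2, xyxx, CCAZ)
  read x, top C: go to q_0, push ε → (q_0, yxx, CAZ)
  read y, top C: go to q_2, push CC → (q_2, xx, CCAZ)
  read x, top C: go to q_0, push ε → (q_0, x, CAZ)
  read x, top C: go to q_2, push AC → (q_2, ε, ACAZ)
  ε-move, top A: go to q_0, push AA → (q_0, ε, AACAZ)
All input consumed in state q_0 with stack AACAZ.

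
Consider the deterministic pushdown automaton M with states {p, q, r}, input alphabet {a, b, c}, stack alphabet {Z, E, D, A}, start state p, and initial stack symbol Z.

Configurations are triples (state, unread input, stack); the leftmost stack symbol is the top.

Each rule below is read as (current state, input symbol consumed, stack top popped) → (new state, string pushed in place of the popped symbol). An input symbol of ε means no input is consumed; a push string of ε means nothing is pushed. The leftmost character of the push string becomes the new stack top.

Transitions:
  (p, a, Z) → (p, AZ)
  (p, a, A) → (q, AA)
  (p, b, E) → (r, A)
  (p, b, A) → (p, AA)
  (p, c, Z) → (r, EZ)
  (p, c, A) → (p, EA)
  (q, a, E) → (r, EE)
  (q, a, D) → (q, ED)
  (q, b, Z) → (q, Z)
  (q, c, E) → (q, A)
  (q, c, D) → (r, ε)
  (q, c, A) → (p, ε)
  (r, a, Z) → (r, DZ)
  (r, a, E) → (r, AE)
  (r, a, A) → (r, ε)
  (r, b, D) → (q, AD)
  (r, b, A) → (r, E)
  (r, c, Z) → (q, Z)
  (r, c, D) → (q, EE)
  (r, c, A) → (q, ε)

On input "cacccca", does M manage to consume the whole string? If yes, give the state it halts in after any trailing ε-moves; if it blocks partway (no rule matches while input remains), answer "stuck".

r

(p, cacccca, Z) ⊢ (r, acccca, EZ) ⊢ (r, cccca, AEZ) ⊢ (q, ccca, EZ) ⊢ (q, cca, AZ) ⊢ (p, ca, Z) ⊢ (r, a, EZ) ⊢ (r, ε, AEZ)
All input consumed; M is in state r.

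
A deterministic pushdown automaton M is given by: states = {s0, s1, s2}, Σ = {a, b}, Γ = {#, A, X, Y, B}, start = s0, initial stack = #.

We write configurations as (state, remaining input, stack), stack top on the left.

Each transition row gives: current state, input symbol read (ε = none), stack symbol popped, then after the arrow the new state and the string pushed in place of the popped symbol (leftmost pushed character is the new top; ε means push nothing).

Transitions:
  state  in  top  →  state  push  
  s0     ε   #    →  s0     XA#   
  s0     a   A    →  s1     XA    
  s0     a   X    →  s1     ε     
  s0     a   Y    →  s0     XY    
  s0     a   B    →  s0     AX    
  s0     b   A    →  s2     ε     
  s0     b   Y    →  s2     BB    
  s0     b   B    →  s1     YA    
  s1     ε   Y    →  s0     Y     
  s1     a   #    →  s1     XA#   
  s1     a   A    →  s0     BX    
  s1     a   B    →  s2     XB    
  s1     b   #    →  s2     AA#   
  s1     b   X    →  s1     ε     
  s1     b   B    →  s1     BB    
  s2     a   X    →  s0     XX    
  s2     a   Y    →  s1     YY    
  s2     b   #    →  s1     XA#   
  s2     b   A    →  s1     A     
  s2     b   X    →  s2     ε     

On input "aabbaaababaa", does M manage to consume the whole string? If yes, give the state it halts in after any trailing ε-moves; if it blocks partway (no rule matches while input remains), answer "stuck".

(s0, aabbaaababaa, #)
  ε-move, top #: go to s0, push XA# → (s0, aabbaaababaa, XA#)
  read a, top X: go to s1, push ε → (s1, abbaaababaa, A#)
  read a, top A: go to s0, push BX → (s0, bbaaababaa, BX#)
  read b, top B: go to s1, push YA → (s1, baaababaa, YAX#)
  ε-move, top Y: go to s0, push Y → (s0, baaababaa, YAX#)
  read b, top Y: go to s2, push BB → (s2, aaababaa, BBAX#)
No transition for (s2, a, top B); M blocks with input aaababaa remaining.

stuck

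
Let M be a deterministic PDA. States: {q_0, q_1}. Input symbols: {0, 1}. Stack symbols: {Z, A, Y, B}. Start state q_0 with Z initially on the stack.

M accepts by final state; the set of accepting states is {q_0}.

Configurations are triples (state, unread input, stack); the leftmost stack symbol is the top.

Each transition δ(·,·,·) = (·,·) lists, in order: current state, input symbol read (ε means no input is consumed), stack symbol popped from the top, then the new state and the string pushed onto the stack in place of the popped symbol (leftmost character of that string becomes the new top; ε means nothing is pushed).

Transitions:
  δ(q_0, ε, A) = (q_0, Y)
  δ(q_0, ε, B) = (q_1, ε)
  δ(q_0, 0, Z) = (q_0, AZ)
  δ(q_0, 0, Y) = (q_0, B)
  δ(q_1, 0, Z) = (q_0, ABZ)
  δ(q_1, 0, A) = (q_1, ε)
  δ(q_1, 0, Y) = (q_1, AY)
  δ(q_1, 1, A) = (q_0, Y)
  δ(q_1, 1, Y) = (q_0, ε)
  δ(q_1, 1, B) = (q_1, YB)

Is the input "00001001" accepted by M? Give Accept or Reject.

(q_0, 00001001, Z) ⊢ (q_0, 0001001, AZ) ⊢ (q_0, 0001001, YZ) ⊢ (q_0, 001001, BZ) ⊢ (q_1, 001001, Z) ⊢ (q_0, 01001, ABZ) ⊢ (q_0, 01001, YBZ) ⊢ (q_0, 1001, BBZ) ⊢ (q_1, 1001, BZ) ⊢ (q_1, 001, YBZ) ⊢ (q_1, 01, AYBZ) ⊢ (q_1, 1, YBZ) ⊢ (q_0, ε, BZ)
All input consumed; state q_0 ∈ F.

Accept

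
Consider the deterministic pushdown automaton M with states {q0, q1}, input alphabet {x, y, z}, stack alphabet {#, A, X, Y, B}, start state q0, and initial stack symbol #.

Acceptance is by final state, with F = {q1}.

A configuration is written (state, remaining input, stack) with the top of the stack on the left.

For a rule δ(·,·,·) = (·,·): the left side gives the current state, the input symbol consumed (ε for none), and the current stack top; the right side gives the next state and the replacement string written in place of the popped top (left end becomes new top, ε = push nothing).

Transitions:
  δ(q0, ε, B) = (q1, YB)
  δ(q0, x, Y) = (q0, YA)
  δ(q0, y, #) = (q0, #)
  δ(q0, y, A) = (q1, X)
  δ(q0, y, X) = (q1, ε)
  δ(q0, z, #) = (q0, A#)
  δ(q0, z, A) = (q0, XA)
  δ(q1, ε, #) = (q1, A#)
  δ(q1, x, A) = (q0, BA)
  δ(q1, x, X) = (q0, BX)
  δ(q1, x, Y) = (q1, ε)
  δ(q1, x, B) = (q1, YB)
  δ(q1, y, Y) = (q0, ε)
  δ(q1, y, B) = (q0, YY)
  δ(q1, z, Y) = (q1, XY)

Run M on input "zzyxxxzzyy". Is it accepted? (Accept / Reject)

Reject

(q0, zzyxxxzzyy, #)
  read z, top #: go to q0, push A# → (q0, zyxxxzzyy, A#)
  read z, top A: go to q0, push XA → (q0, yxxxzzyy, XA#)
  read y, top X: go to q1, push ε → (q1, xxxzzyy, A#)
  read x, top A: go to q0, push BA → (q0, xxzzyy, BA#)
  ε-move, top B: go to q1, push YB → (q1, xxzzyy, YBA#)
  read x, top Y: go to q1, push ε → (q1, xzzyy, BA#)
  read x, top B: go to q1, push YB → (q1, zzyy, YBA#)
  read z, top Y: go to q1, push XY → (q1, zyy, XYBA#)
No transition applies at (q1, zyy, XYBA#); input not fully consumed.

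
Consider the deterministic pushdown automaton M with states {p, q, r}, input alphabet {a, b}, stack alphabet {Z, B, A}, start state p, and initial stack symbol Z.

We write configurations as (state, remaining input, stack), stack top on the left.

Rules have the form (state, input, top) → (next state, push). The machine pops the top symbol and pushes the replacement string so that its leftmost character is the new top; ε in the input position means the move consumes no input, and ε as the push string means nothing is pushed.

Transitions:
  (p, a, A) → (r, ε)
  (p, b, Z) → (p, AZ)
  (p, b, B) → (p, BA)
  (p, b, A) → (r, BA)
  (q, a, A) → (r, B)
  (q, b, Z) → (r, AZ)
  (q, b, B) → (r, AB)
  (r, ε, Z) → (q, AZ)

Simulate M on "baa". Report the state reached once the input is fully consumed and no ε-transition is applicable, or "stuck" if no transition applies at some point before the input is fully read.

(p, baa, Z)
  read b, top Z: go to p, push AZ → (p, aa, AZ)
  read a, top A: go to r, push ε → (r, a, Z)
  ε-move, top Z: go to q, push AZ → (q, a, AZ)
  read a, top A: go to r, push B → (r, ε, BZ)
All input consumed; M is in state r.

r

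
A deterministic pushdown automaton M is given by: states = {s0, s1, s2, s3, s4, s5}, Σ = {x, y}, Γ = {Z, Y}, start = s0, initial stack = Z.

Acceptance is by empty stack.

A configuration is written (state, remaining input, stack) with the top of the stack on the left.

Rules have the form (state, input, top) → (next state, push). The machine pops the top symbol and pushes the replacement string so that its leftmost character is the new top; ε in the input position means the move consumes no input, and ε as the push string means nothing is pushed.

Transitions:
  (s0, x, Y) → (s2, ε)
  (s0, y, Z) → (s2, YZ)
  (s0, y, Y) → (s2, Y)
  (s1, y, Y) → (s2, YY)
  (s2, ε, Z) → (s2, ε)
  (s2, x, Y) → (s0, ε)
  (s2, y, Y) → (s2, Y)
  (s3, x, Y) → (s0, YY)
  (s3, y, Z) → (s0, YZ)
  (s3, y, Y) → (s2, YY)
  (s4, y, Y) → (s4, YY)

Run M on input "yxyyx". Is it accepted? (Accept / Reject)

(s0, yxyyx, Z)
  read y, top Z: go to s2, push YZ → (s2, xyyx, YZ)
  read x, top Y: go to s0, push ε → (s0, yyx, Z)
  read y, top Z: go to s2, push YZ → (s2, yx, YZ)
  read y, top Y: go to s2, push Y → (s2, x, YZ)
  read x, top Y: go to s0, push ε → (s0, ε, Z)
All input consumed; stack is Z, not empty, and no further ε-move applies.

Reject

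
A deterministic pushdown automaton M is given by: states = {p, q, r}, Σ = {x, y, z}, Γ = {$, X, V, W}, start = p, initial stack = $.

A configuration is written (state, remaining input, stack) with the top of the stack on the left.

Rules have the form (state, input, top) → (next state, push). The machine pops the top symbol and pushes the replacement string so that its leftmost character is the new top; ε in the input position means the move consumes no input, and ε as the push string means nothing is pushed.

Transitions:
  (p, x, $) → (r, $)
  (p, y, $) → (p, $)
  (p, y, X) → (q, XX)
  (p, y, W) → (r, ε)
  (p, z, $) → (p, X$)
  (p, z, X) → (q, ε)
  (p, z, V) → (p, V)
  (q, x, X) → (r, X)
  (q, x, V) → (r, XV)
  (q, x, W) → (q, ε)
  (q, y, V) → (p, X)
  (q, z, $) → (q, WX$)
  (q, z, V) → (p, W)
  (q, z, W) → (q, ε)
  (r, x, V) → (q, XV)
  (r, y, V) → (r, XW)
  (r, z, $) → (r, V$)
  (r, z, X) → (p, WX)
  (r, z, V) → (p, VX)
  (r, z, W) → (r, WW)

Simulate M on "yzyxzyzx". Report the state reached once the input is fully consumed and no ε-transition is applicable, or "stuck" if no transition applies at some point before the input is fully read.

stuck

(p, yzyxzyzx, $)
  read y, top $: go to p, push $ → (p, zyxzyzx, $)
  read z, top $: go to p, push X$ → (p, yxzyzx, X$)
  read y, top X: go to q, push XX → (q, xzyzx, XX$)
  read x, top X: go to r, push X → (r, zyzx, XX$)
  read z, top X: go to p, push WX → (p, yzx, WXX$)
  read y, top W: go to r, push ε → (r, zx, XX$)
  read z, top X: go to p, push WX → (p, x, WXX$)
No transition for (p, x, top W); M blocks with input x remaining.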